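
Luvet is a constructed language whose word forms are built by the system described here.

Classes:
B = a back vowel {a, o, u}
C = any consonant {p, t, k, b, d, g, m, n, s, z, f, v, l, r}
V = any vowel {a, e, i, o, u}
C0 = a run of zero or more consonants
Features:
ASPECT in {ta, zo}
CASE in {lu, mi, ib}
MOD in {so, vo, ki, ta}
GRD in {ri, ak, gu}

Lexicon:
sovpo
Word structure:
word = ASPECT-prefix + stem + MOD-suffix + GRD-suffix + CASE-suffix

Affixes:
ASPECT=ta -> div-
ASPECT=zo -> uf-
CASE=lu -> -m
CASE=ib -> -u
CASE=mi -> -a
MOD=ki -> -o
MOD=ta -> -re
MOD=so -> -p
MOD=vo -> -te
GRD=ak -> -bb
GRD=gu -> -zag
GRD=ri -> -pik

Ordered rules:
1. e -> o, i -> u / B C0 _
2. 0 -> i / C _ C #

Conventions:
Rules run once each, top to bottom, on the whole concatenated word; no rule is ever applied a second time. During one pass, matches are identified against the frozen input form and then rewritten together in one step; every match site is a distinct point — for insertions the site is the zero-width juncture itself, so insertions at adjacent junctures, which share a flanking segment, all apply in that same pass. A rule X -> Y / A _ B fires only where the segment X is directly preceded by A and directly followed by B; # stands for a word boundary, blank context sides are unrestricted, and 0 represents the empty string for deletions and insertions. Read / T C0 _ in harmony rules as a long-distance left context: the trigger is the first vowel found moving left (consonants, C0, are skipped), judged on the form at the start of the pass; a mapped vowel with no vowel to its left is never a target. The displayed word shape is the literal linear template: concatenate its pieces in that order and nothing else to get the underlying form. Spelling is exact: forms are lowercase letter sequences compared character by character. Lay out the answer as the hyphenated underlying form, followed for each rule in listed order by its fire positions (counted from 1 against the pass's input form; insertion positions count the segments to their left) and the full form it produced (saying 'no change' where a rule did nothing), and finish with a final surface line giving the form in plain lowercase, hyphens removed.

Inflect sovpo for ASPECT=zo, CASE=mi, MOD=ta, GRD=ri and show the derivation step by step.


underlying: uf-sovpo-re-pik-a
1. e -> o, i -> u / B C0 _: fires at position(s) 9: ufsovporopika
2. 0 -> i / C _ C #: no change
surface: ufsovporopika


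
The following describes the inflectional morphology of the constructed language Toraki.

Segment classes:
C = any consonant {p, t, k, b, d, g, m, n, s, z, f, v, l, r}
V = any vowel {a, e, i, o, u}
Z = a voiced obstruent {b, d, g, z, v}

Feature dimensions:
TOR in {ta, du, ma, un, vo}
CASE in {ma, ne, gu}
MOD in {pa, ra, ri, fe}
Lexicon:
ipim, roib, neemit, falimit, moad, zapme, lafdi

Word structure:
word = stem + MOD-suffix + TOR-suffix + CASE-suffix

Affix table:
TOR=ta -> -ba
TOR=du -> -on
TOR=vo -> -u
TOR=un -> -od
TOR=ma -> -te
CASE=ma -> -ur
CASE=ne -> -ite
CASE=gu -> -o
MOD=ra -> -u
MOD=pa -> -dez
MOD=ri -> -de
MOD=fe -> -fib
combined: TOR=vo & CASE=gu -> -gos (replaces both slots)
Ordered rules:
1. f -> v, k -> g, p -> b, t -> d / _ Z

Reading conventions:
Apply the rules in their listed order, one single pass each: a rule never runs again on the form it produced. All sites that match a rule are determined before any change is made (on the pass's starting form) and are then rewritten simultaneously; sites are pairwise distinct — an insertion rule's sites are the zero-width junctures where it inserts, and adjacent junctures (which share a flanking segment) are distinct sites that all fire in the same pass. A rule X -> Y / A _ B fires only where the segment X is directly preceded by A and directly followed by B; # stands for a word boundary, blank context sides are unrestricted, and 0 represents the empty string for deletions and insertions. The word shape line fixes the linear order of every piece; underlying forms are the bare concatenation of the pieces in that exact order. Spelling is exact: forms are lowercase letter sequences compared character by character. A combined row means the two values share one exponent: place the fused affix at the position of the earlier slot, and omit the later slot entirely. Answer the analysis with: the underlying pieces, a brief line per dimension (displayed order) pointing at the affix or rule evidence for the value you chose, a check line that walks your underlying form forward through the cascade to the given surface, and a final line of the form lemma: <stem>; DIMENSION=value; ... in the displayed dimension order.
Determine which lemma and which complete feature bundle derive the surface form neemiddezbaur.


underlying: neemit-dez-ba-ur
TOR=ta - signalled by the affix -ba
CASE=ma - signalled by the affix -ur
MOD=pa - signalled by the affix -dez
check: neemitdezbaur -> neemiddezbaur
lemma: neemit; TOR=ta; CASE=ma; MOD=pa


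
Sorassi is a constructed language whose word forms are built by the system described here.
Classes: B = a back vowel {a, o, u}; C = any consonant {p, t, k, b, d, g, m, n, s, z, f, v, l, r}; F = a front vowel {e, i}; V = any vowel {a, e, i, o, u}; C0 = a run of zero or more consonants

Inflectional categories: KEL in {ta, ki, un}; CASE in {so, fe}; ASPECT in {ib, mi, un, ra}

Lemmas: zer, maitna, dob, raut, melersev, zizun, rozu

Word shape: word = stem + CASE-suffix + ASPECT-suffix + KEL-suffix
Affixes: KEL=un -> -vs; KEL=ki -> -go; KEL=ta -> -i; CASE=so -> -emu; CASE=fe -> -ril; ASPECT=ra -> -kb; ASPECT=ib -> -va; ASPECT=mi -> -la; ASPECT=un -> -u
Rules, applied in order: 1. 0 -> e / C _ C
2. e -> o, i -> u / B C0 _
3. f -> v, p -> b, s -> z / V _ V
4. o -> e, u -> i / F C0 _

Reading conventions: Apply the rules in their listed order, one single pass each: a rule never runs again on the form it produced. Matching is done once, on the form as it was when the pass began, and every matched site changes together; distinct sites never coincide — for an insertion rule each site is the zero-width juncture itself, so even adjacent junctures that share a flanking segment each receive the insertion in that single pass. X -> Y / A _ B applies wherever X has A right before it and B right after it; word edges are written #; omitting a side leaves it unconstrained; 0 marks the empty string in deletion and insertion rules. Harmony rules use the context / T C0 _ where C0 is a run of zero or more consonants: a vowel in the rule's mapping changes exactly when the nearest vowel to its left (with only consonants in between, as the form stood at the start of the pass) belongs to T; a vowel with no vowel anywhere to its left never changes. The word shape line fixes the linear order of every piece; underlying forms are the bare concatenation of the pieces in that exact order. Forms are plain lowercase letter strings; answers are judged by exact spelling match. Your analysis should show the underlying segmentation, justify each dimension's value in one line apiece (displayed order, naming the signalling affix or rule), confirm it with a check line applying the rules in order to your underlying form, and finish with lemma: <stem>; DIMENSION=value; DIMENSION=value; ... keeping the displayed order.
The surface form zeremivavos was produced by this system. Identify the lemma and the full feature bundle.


underlying: zer-emu-va-vs
KEL=un - signalled by the affix -vs
CASE=so - signalled by the affix -emu
ASPECT=ib - signalled by the affix -va
check: zeremuvavs -> zeremuvaves -> zeremuvavos -> zeremuvavos -> zeremivavos
lemma: zer; KEL=un; CASE=so; ASPECT=ib


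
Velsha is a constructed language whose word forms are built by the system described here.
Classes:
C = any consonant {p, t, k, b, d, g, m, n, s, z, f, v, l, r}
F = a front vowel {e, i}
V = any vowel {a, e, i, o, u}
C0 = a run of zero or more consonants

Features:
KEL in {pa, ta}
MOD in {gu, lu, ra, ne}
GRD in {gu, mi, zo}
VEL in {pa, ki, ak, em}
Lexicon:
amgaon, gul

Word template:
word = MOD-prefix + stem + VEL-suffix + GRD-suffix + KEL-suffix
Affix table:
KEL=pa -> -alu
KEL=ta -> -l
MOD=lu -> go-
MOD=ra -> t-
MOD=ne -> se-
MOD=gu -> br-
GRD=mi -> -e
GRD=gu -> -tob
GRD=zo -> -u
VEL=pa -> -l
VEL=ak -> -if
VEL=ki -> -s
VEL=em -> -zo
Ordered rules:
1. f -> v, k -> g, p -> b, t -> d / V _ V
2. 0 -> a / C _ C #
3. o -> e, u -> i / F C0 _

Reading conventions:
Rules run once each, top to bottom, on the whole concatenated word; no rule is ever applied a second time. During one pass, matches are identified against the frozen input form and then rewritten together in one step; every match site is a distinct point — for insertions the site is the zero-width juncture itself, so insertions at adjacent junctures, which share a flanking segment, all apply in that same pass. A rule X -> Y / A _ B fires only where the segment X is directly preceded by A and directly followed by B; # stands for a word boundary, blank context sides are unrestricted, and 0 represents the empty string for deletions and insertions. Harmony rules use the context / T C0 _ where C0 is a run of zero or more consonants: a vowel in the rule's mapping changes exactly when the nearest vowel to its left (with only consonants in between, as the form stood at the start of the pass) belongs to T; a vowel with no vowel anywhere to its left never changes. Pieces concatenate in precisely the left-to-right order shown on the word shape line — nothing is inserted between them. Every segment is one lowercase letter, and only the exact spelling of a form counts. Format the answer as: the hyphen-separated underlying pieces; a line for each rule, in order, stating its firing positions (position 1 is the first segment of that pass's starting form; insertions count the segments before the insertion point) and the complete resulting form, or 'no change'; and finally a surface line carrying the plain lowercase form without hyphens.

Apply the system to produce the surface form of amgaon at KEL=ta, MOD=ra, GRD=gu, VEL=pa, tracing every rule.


underlying: t-amgaon-l-tob-l
1. f -> v, k -> g, p -> b, t -> d / V _ V: no change
2. 0 -> a / C _ C #: inserts after position(s) 11: tamgaonltobal
3. o -> e, u -> i / F C0 _: no change
surface: tamgaonltobal


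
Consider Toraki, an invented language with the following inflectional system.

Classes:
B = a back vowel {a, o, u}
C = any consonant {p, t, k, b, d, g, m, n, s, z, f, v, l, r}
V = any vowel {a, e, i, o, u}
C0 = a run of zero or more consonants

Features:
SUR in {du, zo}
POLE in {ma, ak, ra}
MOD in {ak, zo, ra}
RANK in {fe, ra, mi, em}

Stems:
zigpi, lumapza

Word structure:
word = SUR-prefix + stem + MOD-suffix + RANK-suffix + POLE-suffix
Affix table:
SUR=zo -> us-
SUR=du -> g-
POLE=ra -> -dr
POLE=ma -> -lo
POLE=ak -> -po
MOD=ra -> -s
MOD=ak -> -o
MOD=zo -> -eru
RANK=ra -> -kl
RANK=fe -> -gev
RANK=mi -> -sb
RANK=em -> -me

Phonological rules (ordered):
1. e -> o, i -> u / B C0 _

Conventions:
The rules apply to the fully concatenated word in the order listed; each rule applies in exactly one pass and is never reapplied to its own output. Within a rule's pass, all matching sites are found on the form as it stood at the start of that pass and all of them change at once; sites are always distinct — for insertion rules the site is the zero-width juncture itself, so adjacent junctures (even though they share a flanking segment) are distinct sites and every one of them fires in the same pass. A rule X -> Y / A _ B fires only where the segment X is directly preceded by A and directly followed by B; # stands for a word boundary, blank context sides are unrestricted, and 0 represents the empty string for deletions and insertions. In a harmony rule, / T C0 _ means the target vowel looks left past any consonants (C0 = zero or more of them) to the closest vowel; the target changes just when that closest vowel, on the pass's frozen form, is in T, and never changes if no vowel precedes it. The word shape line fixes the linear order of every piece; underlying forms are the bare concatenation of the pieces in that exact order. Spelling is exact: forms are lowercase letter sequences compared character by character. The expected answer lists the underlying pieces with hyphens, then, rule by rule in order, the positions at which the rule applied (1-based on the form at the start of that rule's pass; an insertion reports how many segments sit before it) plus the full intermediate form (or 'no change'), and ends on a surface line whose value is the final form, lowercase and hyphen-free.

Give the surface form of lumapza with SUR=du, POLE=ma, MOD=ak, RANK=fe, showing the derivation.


underlying: g-lumapza-o-gev-lo
1. e -> o, i -> u / B C0 _: fires at position(s) 11: glumapzaogovlo
surface: glumapzaogovlo


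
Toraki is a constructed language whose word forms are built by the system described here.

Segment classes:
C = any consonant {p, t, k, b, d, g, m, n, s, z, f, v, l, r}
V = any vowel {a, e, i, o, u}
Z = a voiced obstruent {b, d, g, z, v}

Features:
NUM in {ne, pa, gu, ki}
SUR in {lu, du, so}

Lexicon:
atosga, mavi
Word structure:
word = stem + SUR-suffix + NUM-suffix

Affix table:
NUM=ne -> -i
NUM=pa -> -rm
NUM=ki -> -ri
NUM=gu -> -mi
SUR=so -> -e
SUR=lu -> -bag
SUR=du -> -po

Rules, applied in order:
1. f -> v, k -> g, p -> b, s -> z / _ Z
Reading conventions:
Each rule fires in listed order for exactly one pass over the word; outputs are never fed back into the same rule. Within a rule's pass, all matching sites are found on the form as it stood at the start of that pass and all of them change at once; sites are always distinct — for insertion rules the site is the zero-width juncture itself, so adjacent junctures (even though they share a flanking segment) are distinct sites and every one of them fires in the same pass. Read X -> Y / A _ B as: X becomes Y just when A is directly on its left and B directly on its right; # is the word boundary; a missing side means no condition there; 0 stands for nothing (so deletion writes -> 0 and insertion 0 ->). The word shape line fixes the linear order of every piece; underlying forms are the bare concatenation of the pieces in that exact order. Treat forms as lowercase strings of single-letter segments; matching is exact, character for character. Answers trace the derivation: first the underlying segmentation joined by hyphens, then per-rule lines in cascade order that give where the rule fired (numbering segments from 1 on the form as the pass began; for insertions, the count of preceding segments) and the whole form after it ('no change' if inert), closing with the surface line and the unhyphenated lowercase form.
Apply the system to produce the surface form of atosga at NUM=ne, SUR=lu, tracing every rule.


underlying: atosga-bag-i
1. f -> v, k -> g, p -> b, s -> z / _ Z: fires at position(s) 4: atozgabagi
surface: atozgabagi


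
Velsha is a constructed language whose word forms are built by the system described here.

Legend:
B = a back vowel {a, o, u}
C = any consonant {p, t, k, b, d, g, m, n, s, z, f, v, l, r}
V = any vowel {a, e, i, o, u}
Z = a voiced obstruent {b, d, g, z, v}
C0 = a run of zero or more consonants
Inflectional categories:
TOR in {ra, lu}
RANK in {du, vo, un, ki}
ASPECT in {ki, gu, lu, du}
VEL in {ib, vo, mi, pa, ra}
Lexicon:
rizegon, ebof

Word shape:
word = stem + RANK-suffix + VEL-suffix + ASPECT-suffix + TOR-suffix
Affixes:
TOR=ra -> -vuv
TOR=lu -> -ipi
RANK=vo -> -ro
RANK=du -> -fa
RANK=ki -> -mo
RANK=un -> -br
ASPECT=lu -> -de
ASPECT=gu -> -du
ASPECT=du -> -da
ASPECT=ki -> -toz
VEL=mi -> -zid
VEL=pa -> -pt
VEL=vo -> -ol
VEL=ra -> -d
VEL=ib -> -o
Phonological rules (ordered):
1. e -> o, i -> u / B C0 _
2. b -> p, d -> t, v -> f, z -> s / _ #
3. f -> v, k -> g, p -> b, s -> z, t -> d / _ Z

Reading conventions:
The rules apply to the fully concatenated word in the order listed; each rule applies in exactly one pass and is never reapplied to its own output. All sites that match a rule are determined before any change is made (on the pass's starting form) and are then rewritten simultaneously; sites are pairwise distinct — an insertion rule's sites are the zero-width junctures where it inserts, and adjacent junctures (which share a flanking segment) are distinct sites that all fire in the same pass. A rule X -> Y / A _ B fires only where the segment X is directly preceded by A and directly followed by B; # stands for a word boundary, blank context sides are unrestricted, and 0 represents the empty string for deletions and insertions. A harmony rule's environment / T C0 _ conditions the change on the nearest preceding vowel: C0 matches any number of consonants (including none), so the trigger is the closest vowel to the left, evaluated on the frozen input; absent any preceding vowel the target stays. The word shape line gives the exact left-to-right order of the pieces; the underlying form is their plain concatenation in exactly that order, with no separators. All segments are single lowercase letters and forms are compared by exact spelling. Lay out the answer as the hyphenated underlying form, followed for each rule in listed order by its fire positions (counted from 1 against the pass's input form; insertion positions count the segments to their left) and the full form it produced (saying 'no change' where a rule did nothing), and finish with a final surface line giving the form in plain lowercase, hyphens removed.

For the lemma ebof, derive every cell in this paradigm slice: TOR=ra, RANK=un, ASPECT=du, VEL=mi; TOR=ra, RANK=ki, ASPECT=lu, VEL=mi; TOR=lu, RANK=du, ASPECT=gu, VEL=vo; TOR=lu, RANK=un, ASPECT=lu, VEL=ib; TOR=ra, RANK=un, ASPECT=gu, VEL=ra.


cell TOR=ra, RANK=un, ASPECT=du, VEL=mi:
underlying: ebof-br-zid-da-vuv
1. e -> o, i -> u / B C0 _: fires at position(s) 8: ebofbrzuddavuv
2. b -> p, d -> t, v -> f, z -> s / _ #: fires at position(s) 14: ebofbrzuddavuf
3. f -> v, k -> g, p -> b, s -> z, t -> d / _ Z: fires at position(s) 4: ebovbrzuddavuf
surface: ebovbrzuddavuf

cell TOR=ra, RANK=ki, ASPECT=lu, VEL=mi:
underlying: ebof-mo-zid-de-vuv
1. e -> o, i -> u / B C0 _: fires at position(s) 8: ebofmozuddevuv
2. b -> p, d -> t, v -> f, z -> s / _ #: fires at position(s) 14: ebofmozuddevuf
3. f -> v, k -> g, p -> b, s -> z, t -> d / _ Z: no change
surface: ebofmozuddevuf

cell TOR=lu, RANK=du, ASPECT=gu, VEL=vo:
underlying: ebof-fa-ol-du-ipi
1. e -> o, i -> u / B C0 _: fires at position(s) 11: eboffaolduupi
2. b -> p, d -> t, v -> f, z -> s / _ #: no change
3. f -> v, k -> g, p -> b, s -> z, t -> d / _ Z: no change
surface: eboffaolduupi

cell TOR=lu, RANK=un, ASPECT=lu, VEL=ib:
underlying: ebof-br-o-de-ipi
1. e -> o, i -> u / B C0 _: fires at position(s) 9: ebofbrodoipi
2. b -> p, d -> t, v -> f, z -> s / _ #: no change
3. f -> v, k -> g, p -> b, s -> z, t -> d / _ Z: fires at position(s) 4: ebovbrodoipi
surface: ebovbrodoipi

cell TOR=ra, RANK=un, ASPECT=gu, VEL=ra:
underlying: ebof-br-d-du-vuv
1. e -> o, i -> u / B C0 _: no change
2. b -> p, d -> t, v -> f, z -> s / _ #: fires at position(s) 12: ebofbrdduvuf
3. f -> v, k -> g, p -> b, s -> z, t -> d / _ Z: fires at position(s) 4: ebovbrdduvuf
surface: ebovbrdduvuf


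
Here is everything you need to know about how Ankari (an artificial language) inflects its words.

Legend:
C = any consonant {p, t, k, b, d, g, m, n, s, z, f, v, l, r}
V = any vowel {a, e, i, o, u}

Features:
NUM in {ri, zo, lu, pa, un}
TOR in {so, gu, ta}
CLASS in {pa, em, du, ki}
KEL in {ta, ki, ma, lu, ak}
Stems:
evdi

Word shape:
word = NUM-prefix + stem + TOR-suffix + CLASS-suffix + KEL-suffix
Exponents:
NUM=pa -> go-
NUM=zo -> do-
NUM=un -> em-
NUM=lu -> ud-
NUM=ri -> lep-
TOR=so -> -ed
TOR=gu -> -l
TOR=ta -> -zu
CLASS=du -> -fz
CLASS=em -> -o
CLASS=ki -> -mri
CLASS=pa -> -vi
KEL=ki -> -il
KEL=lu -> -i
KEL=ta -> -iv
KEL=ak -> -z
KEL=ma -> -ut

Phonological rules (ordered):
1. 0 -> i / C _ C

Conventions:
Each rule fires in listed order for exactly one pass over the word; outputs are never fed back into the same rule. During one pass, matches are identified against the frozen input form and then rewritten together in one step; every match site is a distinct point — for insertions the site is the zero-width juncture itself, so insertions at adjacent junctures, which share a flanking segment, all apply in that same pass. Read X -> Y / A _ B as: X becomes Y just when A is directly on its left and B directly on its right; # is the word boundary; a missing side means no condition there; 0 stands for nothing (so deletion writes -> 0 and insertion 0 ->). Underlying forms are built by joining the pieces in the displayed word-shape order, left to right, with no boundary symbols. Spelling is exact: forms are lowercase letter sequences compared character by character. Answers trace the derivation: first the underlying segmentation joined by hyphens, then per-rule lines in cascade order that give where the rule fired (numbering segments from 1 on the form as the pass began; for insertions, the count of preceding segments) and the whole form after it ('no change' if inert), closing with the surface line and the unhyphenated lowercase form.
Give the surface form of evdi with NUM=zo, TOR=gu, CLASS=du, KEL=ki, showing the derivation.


underlying: do-evdi-l-fz-il
1. 0 -> i / C _ C: inserts after position(s) 4, 7, 8: doevidilifizil
surface: doevidilifizil


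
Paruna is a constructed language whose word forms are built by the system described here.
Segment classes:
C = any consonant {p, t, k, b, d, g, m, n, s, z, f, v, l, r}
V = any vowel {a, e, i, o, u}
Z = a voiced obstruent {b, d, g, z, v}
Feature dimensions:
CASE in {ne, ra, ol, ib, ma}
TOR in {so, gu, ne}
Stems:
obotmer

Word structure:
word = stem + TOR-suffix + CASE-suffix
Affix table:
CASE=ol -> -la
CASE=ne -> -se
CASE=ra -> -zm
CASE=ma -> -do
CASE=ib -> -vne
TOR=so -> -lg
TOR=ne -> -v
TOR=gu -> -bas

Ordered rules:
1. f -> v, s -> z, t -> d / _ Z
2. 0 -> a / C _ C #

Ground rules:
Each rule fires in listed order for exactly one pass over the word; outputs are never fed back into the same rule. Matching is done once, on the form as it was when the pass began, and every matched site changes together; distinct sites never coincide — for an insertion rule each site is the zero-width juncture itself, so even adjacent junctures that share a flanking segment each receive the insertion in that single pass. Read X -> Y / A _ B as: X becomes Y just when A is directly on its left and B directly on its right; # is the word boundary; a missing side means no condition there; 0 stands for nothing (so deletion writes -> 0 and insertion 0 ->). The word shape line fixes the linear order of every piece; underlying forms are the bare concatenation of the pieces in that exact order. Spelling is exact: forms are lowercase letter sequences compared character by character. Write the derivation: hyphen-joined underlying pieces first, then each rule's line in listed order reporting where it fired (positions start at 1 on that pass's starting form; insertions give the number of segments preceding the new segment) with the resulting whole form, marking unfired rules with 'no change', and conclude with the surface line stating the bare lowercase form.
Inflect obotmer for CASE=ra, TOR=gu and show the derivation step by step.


underlying: obotmer-bas-zm
1. f -> v, s -> z, t -> d / _ Z: fires at position(s) 10: obotmerbazzm
2. 0 -> a / C _ C #: inserts after position(s) 11: obotmerbazzam
surface: obotmerbazzam


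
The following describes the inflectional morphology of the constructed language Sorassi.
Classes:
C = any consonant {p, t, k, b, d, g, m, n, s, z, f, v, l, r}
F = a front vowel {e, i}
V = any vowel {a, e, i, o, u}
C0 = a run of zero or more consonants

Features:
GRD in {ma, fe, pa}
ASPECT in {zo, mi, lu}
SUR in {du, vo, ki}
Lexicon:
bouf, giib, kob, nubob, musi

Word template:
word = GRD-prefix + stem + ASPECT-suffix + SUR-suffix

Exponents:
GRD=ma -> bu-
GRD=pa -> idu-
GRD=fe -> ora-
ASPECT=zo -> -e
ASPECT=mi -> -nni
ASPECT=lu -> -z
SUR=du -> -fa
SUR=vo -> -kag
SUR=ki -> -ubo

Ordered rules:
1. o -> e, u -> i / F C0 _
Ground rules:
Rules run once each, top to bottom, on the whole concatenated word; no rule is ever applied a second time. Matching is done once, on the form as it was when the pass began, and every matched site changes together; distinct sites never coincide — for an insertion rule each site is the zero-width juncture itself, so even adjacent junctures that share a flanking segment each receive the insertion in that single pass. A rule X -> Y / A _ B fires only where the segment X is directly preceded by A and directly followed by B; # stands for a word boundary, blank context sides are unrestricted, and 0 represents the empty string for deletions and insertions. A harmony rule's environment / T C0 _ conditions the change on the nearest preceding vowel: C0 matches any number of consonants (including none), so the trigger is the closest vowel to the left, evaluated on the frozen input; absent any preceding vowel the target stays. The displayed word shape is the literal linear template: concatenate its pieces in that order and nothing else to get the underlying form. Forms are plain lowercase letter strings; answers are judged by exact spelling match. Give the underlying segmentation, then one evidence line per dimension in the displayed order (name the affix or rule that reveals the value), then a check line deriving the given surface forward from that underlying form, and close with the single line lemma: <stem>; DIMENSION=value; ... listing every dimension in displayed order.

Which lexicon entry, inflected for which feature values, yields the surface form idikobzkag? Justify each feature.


underlying: idu-kob-z-kag
GRD=pa - signalled by the affix idu-
ASPECT=lu - signalled by the affix -z
SUR=vo - signalled by the affix -kag
check: idukobzkag -> idikobzkag
lemma: kob; GRD=pa; ASPECT=lu; SUR=vo


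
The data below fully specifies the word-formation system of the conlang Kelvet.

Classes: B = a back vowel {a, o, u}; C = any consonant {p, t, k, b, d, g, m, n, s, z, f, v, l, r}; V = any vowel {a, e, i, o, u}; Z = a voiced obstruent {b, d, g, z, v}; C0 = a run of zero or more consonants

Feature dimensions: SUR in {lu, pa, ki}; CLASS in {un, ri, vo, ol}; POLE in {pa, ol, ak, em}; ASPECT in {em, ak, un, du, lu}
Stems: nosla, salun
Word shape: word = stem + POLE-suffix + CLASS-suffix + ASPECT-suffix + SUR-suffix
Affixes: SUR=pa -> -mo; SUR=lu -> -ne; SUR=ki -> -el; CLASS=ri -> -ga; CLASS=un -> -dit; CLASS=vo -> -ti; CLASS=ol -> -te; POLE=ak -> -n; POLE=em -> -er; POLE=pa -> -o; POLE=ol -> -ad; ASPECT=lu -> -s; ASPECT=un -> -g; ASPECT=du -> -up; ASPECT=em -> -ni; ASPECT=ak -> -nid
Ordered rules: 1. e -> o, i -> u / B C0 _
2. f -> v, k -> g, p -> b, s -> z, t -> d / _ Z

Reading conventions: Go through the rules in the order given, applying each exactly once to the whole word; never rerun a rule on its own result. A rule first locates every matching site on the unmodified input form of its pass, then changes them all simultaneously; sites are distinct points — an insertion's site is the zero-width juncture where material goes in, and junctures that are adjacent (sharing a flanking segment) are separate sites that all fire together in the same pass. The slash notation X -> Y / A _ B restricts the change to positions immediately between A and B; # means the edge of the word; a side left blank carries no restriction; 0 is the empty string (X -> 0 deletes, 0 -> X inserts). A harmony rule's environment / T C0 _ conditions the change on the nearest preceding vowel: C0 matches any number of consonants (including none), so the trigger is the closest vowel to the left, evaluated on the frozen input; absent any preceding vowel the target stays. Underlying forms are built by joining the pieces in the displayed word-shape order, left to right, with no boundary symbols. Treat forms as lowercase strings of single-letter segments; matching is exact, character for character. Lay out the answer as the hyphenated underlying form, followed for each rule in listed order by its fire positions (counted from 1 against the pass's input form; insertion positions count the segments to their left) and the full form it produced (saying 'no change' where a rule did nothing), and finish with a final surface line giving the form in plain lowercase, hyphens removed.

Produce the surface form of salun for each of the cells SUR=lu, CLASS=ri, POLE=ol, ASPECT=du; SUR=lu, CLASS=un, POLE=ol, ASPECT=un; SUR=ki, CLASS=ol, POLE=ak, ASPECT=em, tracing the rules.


cell SUR=lu, CLASS=ri, POLE=ol, ASPECT=du:
underlying: salun-ad-ga-up-ne
1. e -> o, i -> u / B C0 _: fires at position(s) 13: salunadgaupno
2. f -> v, k -> g, p -> b, s -> z, t -> d / _ Z: no change
surface: salunadgaupno

cell SUR=lu, CLASS=un, POLE=ol, ASPECT=un:
underlying: salun-ad-dit-g-ne
1. e -> o, i -> u / B C0 _: fires at position(s) 9: salunaddutgne
2. f -> v, k -> g, p -> b, s -> z, t -> d / _ Z: fires at position(s) 10: salunaddudgne
surface: salunaddudgne

cell SUR=ki, CLASS=ol, POLE=ak, ASPECT=em:
underlying: salun-n-te-ni-el
1. e -> o, i -> u / B C0 _: fires at position(s) 8: salunntoniel
2. f -> v, k -> g, p -> b, s -> z, t -> d / _ Z: no change
surface: salunntoniel


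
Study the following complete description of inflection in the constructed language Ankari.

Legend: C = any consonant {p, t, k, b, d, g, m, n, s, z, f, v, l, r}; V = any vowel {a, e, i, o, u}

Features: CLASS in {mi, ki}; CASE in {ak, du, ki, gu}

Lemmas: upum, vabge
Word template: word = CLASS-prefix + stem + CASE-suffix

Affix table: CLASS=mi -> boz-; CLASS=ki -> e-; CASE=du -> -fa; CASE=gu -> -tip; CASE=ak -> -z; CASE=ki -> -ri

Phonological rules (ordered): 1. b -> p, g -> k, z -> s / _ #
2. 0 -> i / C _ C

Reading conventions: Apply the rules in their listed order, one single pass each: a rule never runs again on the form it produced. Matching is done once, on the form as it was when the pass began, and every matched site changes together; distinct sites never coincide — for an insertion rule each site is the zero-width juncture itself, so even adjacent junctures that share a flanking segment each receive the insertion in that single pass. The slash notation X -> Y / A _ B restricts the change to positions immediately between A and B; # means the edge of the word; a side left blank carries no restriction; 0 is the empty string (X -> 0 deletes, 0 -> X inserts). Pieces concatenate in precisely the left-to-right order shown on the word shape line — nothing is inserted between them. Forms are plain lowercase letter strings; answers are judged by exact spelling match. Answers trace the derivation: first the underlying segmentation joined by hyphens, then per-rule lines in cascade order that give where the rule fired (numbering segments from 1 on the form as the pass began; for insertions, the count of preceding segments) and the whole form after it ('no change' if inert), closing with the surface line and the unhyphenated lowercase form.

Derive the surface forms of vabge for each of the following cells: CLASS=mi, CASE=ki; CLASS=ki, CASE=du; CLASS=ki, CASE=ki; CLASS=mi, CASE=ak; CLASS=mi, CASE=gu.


cell CLASS=mi, CASE=ki:
underlying: boz-vabge-ri
1. b -> p, g -> k, z -> s / _ #: no change
2. 0 -> i / C _ C: inserts after position(s) 3, 6: bozivabigeri
surface: bozivabigeri

cell CLASS=ki, CASE=du:
underlying: e-vabge-fa
1. b -> p, g -> k, z -> s / _ #: no change
2. 0 -> i / C _ C: inserts after position(s) 4: evabigefa
surface: evabigefa

cell CLASS=ki, CASE=ki:
underlying: e-vabge-ri
1. b -> p, g -> k, z -> s / _ #: no change
2. 0 -> i / C _ C: inserts after position(s) 4: evabigeri
surface: evabigeri

cell CLASS=mi, CASE=ak:
underlying: boz-vabge-z
1. b -> p, g -> k, z -> s / _ #: fires at position(s) 9: bozvabges
2. 0 -> i / C _ C: inserts after position(s) 3, 6: bozivabiges
surface: bozivabiges

cell CLASS=mi, CASE=gu:
underlying: boz-vabge-tip
1. b -> p, g -> k, z -> s / _ #: no change
2. 0 -> i / C _ C: inserts after position(s) 3, 6: bozivabigetip
surface: bozivabigetip


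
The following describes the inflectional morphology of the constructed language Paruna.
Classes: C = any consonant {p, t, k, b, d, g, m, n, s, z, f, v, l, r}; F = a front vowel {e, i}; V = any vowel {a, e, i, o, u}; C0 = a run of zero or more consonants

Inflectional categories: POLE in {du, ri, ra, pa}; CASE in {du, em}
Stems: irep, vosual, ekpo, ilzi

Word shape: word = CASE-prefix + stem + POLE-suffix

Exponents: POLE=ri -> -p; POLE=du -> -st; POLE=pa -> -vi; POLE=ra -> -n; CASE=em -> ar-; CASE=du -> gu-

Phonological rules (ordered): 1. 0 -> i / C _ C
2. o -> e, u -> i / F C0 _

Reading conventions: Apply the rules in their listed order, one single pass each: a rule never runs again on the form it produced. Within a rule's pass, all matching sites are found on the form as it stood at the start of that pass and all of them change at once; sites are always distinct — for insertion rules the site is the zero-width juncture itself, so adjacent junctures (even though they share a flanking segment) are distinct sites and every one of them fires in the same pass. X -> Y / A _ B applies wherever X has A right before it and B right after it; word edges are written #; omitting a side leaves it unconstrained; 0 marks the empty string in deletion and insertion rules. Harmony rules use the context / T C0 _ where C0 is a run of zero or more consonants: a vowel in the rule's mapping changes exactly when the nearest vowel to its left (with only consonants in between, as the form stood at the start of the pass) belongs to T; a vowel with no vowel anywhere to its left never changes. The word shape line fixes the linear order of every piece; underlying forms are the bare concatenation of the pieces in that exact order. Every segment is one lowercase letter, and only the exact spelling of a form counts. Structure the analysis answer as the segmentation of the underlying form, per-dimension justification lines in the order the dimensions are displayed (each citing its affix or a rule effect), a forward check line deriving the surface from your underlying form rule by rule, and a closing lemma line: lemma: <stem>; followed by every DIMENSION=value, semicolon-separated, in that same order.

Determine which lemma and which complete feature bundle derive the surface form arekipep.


underlying: ar-ekpo-p
POLE=ri - signalled by the affix -p
CASE=em - signalled by the affix ar-
check: arekpop -> arekipop -> arekipep
lemma: ekpo; POLE=ri; CASE=em


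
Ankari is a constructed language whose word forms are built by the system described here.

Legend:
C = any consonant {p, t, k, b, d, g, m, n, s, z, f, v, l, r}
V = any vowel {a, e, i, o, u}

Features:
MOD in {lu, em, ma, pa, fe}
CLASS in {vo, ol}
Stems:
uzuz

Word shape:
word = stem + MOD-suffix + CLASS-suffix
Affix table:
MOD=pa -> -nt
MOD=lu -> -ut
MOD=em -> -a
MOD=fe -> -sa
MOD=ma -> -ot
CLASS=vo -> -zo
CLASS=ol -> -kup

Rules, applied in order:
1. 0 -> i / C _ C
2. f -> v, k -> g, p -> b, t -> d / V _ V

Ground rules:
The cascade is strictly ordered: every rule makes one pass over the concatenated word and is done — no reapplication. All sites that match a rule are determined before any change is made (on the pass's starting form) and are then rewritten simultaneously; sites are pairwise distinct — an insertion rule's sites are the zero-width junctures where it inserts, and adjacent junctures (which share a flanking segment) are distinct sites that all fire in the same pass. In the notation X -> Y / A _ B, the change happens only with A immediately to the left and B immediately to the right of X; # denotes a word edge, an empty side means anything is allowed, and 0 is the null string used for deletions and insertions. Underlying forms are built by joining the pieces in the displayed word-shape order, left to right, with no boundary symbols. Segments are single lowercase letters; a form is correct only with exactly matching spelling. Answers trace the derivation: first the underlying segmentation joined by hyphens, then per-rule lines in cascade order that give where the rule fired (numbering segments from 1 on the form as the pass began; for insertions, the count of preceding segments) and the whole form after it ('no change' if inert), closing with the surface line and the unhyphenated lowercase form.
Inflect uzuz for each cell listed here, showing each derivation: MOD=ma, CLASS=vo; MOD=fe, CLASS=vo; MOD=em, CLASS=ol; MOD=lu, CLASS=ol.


cell MOD=ma, CLASS=vo:
underlying: uzuz-ot-zo
1. 0 -> i / C _ C: inserts after position(s) 6: uzuzotizo
2. f -> v, k -> g, p -> b, t -> d / V _ V: fires at position(s) 6: uzuzodizo
surface: uzuzodizo

cell MOD=fe, CLASS=vo:
underlying: uzuz-sa-zo
1. 0 -> i / C _ C: inserts after position(s) 4: uzuzisazo
2. f -> v, k -> g, p -> b, t -> d / V _ V: no change
surface: uzuzisazo

cell MOD=em, CLASS=ol:
underlying: uzuz-a-kup
1. 0 -> i / C _ C: no change
2. f -> v, k -> g, p -> b, t -> d / V _ V: fires at position(s) 6: uzuzagup
surface: uzuzagup

cell MOD=lu, CLASS=ol:
underlying: uzuz-ut-kup
1. 0 -> i / C _ C: inserts after position(s) 6: uzuzutikup
2. f -> v, k -> g, p -> b, t -> d / V _ V: fires at position(s) 6, 8: uzuzudigup
surface: uzuzudigup


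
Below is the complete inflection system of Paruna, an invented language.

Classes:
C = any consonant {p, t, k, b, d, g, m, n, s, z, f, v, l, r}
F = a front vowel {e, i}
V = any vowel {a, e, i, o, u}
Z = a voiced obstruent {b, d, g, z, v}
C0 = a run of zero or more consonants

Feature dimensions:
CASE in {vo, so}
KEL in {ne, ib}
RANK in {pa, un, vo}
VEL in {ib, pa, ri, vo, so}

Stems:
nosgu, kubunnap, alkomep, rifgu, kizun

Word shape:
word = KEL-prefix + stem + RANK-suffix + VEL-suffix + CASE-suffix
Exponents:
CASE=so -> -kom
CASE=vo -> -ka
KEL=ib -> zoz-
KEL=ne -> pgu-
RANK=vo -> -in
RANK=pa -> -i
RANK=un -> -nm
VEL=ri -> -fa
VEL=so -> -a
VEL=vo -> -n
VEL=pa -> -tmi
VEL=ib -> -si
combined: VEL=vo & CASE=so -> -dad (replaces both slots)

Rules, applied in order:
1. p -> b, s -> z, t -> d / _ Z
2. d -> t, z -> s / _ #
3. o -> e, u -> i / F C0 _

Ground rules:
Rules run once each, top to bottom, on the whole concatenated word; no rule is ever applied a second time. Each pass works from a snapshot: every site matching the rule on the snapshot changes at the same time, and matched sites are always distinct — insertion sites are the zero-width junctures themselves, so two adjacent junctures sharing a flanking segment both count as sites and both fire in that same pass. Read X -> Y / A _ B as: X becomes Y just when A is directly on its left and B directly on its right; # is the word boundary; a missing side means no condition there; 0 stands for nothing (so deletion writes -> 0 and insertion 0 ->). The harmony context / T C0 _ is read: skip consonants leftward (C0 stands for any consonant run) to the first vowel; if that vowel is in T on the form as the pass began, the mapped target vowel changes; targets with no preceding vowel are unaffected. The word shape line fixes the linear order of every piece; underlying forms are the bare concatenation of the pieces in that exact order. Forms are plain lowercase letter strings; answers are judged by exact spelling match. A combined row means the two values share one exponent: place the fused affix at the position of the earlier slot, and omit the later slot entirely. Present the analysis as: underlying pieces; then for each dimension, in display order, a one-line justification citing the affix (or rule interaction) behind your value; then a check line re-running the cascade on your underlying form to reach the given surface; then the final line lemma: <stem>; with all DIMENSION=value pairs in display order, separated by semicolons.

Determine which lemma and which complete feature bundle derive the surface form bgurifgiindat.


underlying: pgu-rifgu-in-dad
CASE=so - signalled by the combined affix row
KEL=ne - signalled by the affix pgu-
RANK=vo - signalled by the affix -in
VEL=vo - signalled by the combined affix row
check: pgurifguindad -> bgurifguindad -> bgurifguindat -> bgurifgiindat
lemma: rifgu; CASE=so; KEL=ne; RANK=vo; VEL=vo


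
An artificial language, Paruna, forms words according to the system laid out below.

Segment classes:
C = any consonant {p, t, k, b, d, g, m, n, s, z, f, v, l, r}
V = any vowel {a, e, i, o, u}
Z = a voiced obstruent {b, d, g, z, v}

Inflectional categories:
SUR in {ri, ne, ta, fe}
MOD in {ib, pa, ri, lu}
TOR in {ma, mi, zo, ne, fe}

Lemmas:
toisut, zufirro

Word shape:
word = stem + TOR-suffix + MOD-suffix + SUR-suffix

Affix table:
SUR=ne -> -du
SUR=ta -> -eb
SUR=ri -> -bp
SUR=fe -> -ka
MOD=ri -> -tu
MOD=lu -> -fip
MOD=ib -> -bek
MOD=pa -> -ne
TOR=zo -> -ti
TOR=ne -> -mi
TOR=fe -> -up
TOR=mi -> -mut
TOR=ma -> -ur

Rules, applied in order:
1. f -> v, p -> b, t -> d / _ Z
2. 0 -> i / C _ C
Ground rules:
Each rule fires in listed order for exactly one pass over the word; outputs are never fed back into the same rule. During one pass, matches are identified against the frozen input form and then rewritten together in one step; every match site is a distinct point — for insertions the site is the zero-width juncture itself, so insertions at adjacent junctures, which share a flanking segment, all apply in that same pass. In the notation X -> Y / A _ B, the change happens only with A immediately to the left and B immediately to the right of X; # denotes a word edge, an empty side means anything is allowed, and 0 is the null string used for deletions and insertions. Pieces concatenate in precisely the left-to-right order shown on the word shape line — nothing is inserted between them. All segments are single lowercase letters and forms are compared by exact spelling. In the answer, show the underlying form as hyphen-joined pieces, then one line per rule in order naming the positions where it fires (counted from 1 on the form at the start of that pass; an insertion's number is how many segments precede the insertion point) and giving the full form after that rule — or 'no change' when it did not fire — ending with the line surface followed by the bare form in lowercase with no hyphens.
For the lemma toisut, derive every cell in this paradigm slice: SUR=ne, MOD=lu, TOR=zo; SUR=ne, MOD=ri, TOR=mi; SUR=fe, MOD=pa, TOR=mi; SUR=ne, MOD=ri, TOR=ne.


cell SUR=ne, MOD=lu, TOR=zo:
underlying: toisut-ti-fip-du
1. f -> v, p -> b, t -> d / _ Z: fires at position(s) 11: toisuttifibdu
2. 0 -> i / C _ C: inserts after position(s) 6, 11: toisutitifibidu
surface: toisutitifibidu

cell SUR=ne, MOD=ri, TOR=mi:
underlying: toisut-mut-tu-du
1. f -> v, p -> b, t -> d / _ Z: no change
2. 0 -> i / C _ C: inserts after position(s) 6, 9: toisutimutitudu
surface: toisutimutitudu

cell SUR=fe, MOD=pa, TOR=mi:
underlying: toisut-mut-ne-ka
1. f -> v, p -> b, t -> d / _ Z: no change
2. 0 -> i / C _ C: inserts after position(s) 6, 9: toisutimutineka
surface: toisutimutineka

cell SUR=ne, MOD=ri, TOR=ne:
underlying: toisut-mi-tu-du
1. f -> v, p -> b, t -> d / _ Z: no change
2. 0 -> i / C _ C: inserts after position(s) 6: toisutimitudu
surface: toisutimitudu
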